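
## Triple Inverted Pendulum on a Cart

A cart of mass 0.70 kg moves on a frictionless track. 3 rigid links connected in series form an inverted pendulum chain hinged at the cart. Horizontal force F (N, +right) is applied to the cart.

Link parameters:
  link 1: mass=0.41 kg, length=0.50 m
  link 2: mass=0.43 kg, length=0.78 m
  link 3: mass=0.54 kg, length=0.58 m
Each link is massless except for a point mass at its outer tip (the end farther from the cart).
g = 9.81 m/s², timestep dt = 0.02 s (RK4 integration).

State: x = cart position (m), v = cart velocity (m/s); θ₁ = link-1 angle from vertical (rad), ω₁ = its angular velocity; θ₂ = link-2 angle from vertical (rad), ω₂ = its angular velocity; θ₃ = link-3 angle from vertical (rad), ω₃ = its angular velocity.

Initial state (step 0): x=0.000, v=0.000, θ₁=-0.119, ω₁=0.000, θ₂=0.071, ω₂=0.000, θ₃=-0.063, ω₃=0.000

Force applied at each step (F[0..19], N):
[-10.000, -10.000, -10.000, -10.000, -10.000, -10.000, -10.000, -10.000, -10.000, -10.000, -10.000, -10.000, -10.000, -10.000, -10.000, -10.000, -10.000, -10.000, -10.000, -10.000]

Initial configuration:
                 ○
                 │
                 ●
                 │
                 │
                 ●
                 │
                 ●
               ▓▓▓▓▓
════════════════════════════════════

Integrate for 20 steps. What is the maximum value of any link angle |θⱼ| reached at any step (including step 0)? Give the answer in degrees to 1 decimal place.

Answer: 77.2°

Derivation:
apply F[0]=-10.000 → step 1: x=-0.002, v=-0.239, θ₁=-0.116, ω₁=0.251, θ₂=0.073, ω₂=0.207, θ₃=-0.064, ω₃=-0.103
apply F[1]=-10.000 → step 2: x=-0.010, v=-0.480, θ₁=-0.109, ω₁=0.514, θ₂=0.079, ω₂=0.412, θ₃=-0.067, ω₃=-0.210
apply F[2]=-10.000 → step 3: x=-0.022, v=-0.727, θ₁=-0.096, ω₁=0.800, θ₂=0.090, ω₂=0.613, θ₃=-0.072, ω₃=-0.321
apply F[3]=-10.000 → step 4: x=-0.039, v=-0.981, θ₁=-0.077, ω₁=1.122, θ₂=0.104, ω₂=0.804, θ₃=-0.080, ω₃=-0.438
apply F[4]=-10.000 → step 5: x=-0.061, v=-1.245, θ₁=-0.051, ω₁=1.492, θ₂=0.122, ω₂=0.981, θ₃=-0.090, ω₃=-0.559
apply F[5]=-10.000 → step 6: x=-0.089, v=-1.521, θ₁=-0.017, ω₁=1.922, θ₂=0.143, ω₂=1.133, θ₃=-0.102, ω₃=-0.679
apply F[6]=-10.000 → step 7: x=-0.122, v=-1.807, θ₁=0.027, ω₁=2.422, θ₂=0.167, ω₂=1.251, θ₃=-0.117, ω₃=-0.786
apply F[7]=-10.000 → step 8: x=-0.161, v=-2.101, θ₁=0.081, ω₁=2.988, θ₂=0.193, ω₂=1.323, θ₃=-0.134, ω₃=-0.862
apply F[8]=-10.000 → step 9: x=-0.206, v=-2.392, θ₁=0.147, ω₁=3.603, θ₂=0.219, ω₂=1.341, θ₃=-0.151, ω₃=-0.885
apply F[9]=-10.000 → step 10: x=-0.256, v=-2.667, θ₁=0.225, ω₁=4.222, θ₂=0.246, ω₂=1.313, θ₃=-0.168, ω₃=-0.831
apply F[10]=-10.000 → step 11: x=-0.312, v=-2.907, θ₁=0.315, ω₁=4.784, θ₂=0.272, ω₂=1.262, θ₃=-0.184, ω₃=-0.686
apply F[11]=-10.000 → step 12: x=-0.372, v=-3.101, θ₁=0.416, ω₁=5.237, θ₂=0.296, ω₂=1.224, θ₃=-0.195, ω₃=-0.460
apply F[12]=-10.000 → step 13: x=-0.436, v=-3.245, θ₁=0.524, ω₁=5.558, θ₂=0.321, ω₂=1.230, θ₃=-0.202, ω₃=-0.176
apply F[13]=-10.000 → step 14: x=-0.502, v=-3.347, θ₁=0.637, ω₁=5.762, θ₂=0.346, ω₂=1.299, θ₃=-0.202, ω₃=0.136
apply F[14]=-10.000 → step 15: x=-0.570, v=-3.416, θ₁=0.754, ω₁=5.879, θ₂=0.373, ω₂=1.430, θ₃=-0.196, ω₃=0.455
apply F[15]=-10.000 → step 16: x=-0.638, v=-3.461, θ₁=0.872, ω₁=5.937, θ₂=0.404, ω₂=1.618, θ₃=-0.184, ω₃=0.771
apply F[16]=-10.000 → step 17: x=-0.708, v=-3.488, θ₁=0.991, ω₁=5.958, θ₂=0.438, ω₂=1.853, θ₃=-0.166, ω₃=1.079
apply F[17]=-10.000 → step 18: x=-0.778, v=-3.502, θ₁=1.110, ω₁=5.952, θ₂=0.478, ω₂=2.127, θ₃=-0.141, ω₃=1.383
apply F[18]=-10.000 → step 19: x=-0.848, v=-3.504, θ₁=1.229, ω₁=5.925, θ₂=0.524, ω₂=2.431, θ₃=-0.110, ω₃=1.686
apply F[19]=-10.000 → step 20: x=-0.918, v=-3.498, θ₁=1.347, ω₁=5.875, θ₂=0.575, ω₂=2.761, θ₃=-0.073, ω₃=1.995
Max |angle| over trajectory = 1.347 rad = 77.2°.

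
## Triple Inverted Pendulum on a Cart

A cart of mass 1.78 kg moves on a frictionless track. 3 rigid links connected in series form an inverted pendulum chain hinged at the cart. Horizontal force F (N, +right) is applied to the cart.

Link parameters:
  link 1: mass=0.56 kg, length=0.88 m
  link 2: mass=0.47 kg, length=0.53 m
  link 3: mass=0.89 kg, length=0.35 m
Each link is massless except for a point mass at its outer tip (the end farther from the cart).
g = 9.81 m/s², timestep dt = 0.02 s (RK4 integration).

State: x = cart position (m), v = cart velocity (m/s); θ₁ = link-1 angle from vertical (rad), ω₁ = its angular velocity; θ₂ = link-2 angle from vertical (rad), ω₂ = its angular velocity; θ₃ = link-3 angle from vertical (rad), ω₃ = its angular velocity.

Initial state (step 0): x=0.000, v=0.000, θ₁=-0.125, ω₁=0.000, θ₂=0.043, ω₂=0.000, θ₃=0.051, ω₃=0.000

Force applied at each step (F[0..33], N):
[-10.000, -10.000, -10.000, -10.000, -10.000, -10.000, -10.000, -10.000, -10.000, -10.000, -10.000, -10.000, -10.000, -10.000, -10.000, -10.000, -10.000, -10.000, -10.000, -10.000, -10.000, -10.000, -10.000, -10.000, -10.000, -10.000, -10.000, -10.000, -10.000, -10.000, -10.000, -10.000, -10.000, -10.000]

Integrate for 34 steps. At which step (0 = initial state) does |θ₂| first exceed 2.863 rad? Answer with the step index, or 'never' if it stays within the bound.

apply F[0]=-10.000 → step 1: x=-0.001, v=-0.087, θ₁=-0.125, ω₁=-0.018, θ₂=0.045, ω₂=0.204, θ₃=0.051, ω₃=0.012
apply F[1]=-10.000 → step 2: x=-0.003, v=-0.173, θ₁=-0.126, ω₁=-0.038, θ₂=0.051, ω₂=0.414, θ₃=0.051, ω₃=0.017
apply F[2]=-10.000 → step 3: x=-0.008, v=-0.260, θ₁=-0.127, ω₁=-0.060, θ₂=0.062, ω₂=0.638, θ₃=0.052, ω₃=0.010
apply F[3]=-10.000 → step 4: x=-0.014, v=-0.347, θ₁=-0.128, ω₁=-0.086, θ₂=0.077, ω₂=0.881, θ₃=0.052, ω₃=-0.015
apply F[4]=-10.000 → step 5: x=-0.022, v=-0.435, θ₁=-0.130, ω₁=-0.117, θ₂=0.097, ω₂=1.149, θ₃=0.051, ω₃=-0.064
apply F[5]=-10.000 → step 6: x=-0.031, v=-0.523, θ₁=-0.133, ω₁=-0.151, θ₂=0.123, ω₂=1.444, θ₃=0.049, ω₃=-0.142
apply F[6]=-10.000 → step 7: x=-0.043, v=-0.613, θ₁=-0.136, ω₁=-0.187, θ₂=0.155, ω₂=1.765, θ₃=0.045, ω₃=-0.250
apply F[7]=-10.000 → step 8: x=-0.056, v=-0.704, θ₁=-0.140, ω₁=-0.220, θ₂=0.194, ω₂=2.107, θ₃=0.039, ω₃=-0.383
apply F[8]=-10.000 → step 9: x=-0.071, v=-0.797, θ₁=-0.145, ω₁=-0.244, θ₂=0.239, ω₂=2.458, θ₃=0.030, ω₃=-0.533
apply F[9]=-10.000 → step 10: x=-0.088, v=-0.891, θ₁=-0.150, ω₁=-0.255, θ₂=0.292, ω₂=2.805, θ₃=0.017, ω₃=-0.683
apply F[10]=-10.000 → step 11: x=-0.106, v=-0.988, θ₁=-0.155, ω₁=-0.246, θ₂=0.351, ω₂=3.134, θ₃=0.002, ω₃=-0.815
apply F[11]=-10.000 → step 12: x=-0.127, v=-1.087, θ₁=-0.160, ω₁=-0.215, θ₂=0.417, ω₂=3.438, θ₃=-0.015, ω₃=-0.914
apply F[12]=-10.000 → step 13: x=-0.150, v=-1.188, θ₁=-0.163, ω₁=-0.161, θ₂=0.489, ω₂=3.714, θ₃=-0.034, ω₃=-0.968
apply F[13]=-10.000 → step 14: x=-0.175, v=-1.289, θ₁=-0.166, ω₁=-0.085, θ₂=0.566, ω₂=3.964, θ₃=-0.053, ω₃=-0.971
apply F[14]=-10.000 → step 15: x=-0.201, v=-1.391, θ₁=-0.167, ω₁=0.012, θ₂=0.647, ω₂=4.196, θ₃=-0.072, ω₃=-0.919
apply F[15]=-10.000 → step 16: x=-0.230, v=-1.494, θ₁=-0.165, ω₁=0.129, θ₂=0.733, ω₂=4.417, θ₃=-0.090, ω₃=-0.812
apply F[16]=-10.000 → step 17: x=-0.261, v=-1.598, θ₁=-0.161, ω₁=0.266, θ₂=0.824, ω₂=4.632, θ₃=-0.104, ω₃=-0.649
apply F[17]=-10.000 → step 18: x=-0.294, v=-1.702, θ₁=-0.155, ω₁=0.424, θ₂=0.919, ω₂=4.849, θ₃=-0.115, ω₃=-0.428
apply F[18]=-10.000 → step 19: x=-0.329, v=-1.806, θ₁=-0.144, ω₁=0.604, θ₂=1.018, ω₂=5.070, θ₃=-0.121, ω₃=-0.146
apply F[19]=-10.000 → step 20: x=-0.367, v=-1.912, θ₁=-0.130, ω₁=0.808, θ₂=1.122, ω₂=5.299, θ₃=-0.121, ω₃=0.199
apply F[20]=-10.000 → step 21: x=-0.406, v=-2.018, θ₁=-0.112, ω₁=1.038, θ₂=1.230, ω₂=5.537, θ₃=-0.113, ω₃=0.611
apply F[21]=-10.000 → step 22: x=-0.447, v=-2.126, θ₁=-0.088, ω₁=1.298, θ₂=1.343, ω₂=5.783, θ₃=-0.096, ω₃=1.092
apply F[22]=-10.000 → step 23: x=-0.491, v=-2.234, θ₁=-0.060, ω₁=1.589, θ₂=1.461, ω₂=6.031, θ₃=-0.069, ω₃=1.645
apply F[23]=-10.000 → step 24: x=-0.537, v=-2.345, θ₁=-0.025, ω₁=1.913, θ₂=1.584, ω₂=6.274, θ₃=-0.030, ω₃=2.267
apply F[24]=-10.000 → step 25: x=-0.585, v=-2.457, θ₁=0.017, ω₁=2.268, θ₂=1.712, ω₂=6.496, θ₃=0.023, ω₃=2.951
apply F[25]=-10.000 → step 26: x=-0.635, v=-2.571, θ₁=0.066, ω₁=2.649, θ₂=1.844, ω₂=6.675, θ₃=0.089, ω₃=3.682
apply F[26]=-10.000 → step 27: x=-0.687, v=-2.686, θ₁=0.123, ω₁=3.050, θ₂=1.979, ω₂=6.781, θ₃=0.170, ω₃=4.436
apply F[27]=-10.000 → step 28: x=-0.742, v=-2.801, θ₁=0.188, ω₁=3.456, θ₂=2.114, ω₂=6.777, θ₃=0.266, ω₃=5.174
apply F[28]=-10.000 → step 29: x=-0.800, v=-2.914, θ₁=0.261, ω₁=3.848, θ₂=2.249, ω₂=6.624, θ₃=0.377, ω₃=5.850
apply F[29]=-10.000 → step 30: x=-0.859, v=-3.021, θ₁=0.342, ω₁=4.209, θ₂=2.378, ω₂=6.290, θ₃=0.499, ω₃=6.412
apply F[30]=-10.000 → step 31: x=-0.920, v=-3.118, θ₁=0.429, ω₁=4.520, θ₂=2.499, ω₂=5.758, θ₃=0.632, ω₃=6.818
apply F[31]=-10.000 → step 32: x=-0.983, v=-3.199, θ₁=0.522, ω₁=4.773, θ₂=2.607, ω₂=5.038, θ₃=0.771, ω₃=7.044
apply F[32]=-10.000 → step 33: x=-1.048, v=-3.264, θ₁=0.620, ω₁=4.971, θ₂=2.699, ω₂=4.162, θ₃=0.913, ω₃=7.095
apply F[33]=-10.000 → step 34: x=-1.114, v=-3.310, θ₁=0.721, ω₁=5.124, θ₂=2.773, ω₂=3.173, θ₃=1.054, ω₃=7.005
max |θ₂| = 2.773 ≤ 2.863 over all 35 states.

Answer: never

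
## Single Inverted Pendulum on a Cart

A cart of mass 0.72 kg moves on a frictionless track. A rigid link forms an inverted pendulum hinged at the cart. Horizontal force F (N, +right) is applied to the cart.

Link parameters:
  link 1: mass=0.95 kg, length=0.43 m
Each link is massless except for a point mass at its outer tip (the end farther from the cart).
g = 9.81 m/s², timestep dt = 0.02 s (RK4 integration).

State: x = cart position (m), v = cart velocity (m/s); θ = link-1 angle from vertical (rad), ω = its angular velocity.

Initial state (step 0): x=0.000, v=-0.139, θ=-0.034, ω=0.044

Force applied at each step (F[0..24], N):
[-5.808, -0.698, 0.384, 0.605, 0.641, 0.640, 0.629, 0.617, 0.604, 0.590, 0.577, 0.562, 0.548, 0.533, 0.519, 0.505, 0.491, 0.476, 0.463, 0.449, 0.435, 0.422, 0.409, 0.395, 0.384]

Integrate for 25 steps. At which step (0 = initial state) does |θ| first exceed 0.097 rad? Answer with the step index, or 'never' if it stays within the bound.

Answer: never

Derivation:
apply F[0]=-5.808 → step 1: x=-0.004, v=-0.292, θ=-0.030, ω=0.384
apply F[1]=-0.698 → step 2: x=-0.010, v=-0.304, θ=-0.022, ω=0.402
apply F[2]=+0.384 → step 3: x=-0.016, v=-0.289, θ=-0.014, ω=0.358
apply F[3]=+0.605 → step 4: x=-0.022, v=-0.270, θ=-0.008, ω=0.308
apply F[4]=+0.641 → step 5: x=-0.027, v=-0.251, θ=-0.002, ω=0.261
apply F[5]=+0.640 → step 6: x=-0.032, v=-0.233, θ=0.003, ω=0.221
apply F[6]=+0.629 → step 7: x=-0.036, v=-0.217, θ=0.007, ω=0.185
apply F[7]=+0.617 → step 8: x=-0.040, v=-0.202, θ=0.010, ω=0.154
apply F[8]=+0.604 → step 9: x=-0.044, v=-0.188, θ=0.013, ω=0.128
apply F[9]=+0.590 → step 10: x=-0.048, v=-0.175, θ=0.015, ω=0.105
apply F[10]=+0.577 → step 11: x=-0.051, v=-0.164, θ=0.017, ω=0.085
apply F[11]=+0.562 → step 12: x=-0.055, v=-0.153, θ=0.019, ω=0.068
apply F[12]=+0.548 → step 13: x=-0.058, v=-0.143, θ=0.020, ω=0.053
apply F[13]=+0.533 → step 14: x=-0.060, v=-0.133, θ=0.021, ω=0.041
apply F[14]=+0.519 → step 15: x=-0.063, v=-0.124, θ=0.022, ω=0.030
apply F[15]=+0.505 → step 16: x=-0.065, v=-0.116, θ=0.022, ω=0.020
apply F[16]=+0.491 → step 17: x=-0.067, v=-0.108, θ=0.023, ω=0.012
apply F[17]=+0.476 → step 18: x=-0.070, v=-0.101, θ=0.023, ω=0.005
apply F[18]=+0.463 → step 19: x=-0.072, v=-0.094, θ=0.023, ω=-0.000
apply F[19]=+0.449 → step 20: x=-0.073, v=-0.087, θ=0.023, ω=-0.005
apply F[20]=+0.435 → step 21: x=-0.075, v=-0.081, θ=0.023, ω=-0.009
apply F[21]=+0.422 → step 22: x=-0.077, v=-0.075, θ=0.022, ω=-0.013
apply F[22]=+0.409 → step 23: x=-0.078, v=-0.069, θ=0.022, ω=-0.016
apply F[23]=+0.395 → step 24: x=-0.079, v=-0.064, θ=0.022, ω=-0.018
apply F[24]=+0.384 → step 25: x=-0.081, v=-0.059, θ=0.021, ω=-0.020
max |θ| = 0.034 ≤ 0.097 over all 26 states.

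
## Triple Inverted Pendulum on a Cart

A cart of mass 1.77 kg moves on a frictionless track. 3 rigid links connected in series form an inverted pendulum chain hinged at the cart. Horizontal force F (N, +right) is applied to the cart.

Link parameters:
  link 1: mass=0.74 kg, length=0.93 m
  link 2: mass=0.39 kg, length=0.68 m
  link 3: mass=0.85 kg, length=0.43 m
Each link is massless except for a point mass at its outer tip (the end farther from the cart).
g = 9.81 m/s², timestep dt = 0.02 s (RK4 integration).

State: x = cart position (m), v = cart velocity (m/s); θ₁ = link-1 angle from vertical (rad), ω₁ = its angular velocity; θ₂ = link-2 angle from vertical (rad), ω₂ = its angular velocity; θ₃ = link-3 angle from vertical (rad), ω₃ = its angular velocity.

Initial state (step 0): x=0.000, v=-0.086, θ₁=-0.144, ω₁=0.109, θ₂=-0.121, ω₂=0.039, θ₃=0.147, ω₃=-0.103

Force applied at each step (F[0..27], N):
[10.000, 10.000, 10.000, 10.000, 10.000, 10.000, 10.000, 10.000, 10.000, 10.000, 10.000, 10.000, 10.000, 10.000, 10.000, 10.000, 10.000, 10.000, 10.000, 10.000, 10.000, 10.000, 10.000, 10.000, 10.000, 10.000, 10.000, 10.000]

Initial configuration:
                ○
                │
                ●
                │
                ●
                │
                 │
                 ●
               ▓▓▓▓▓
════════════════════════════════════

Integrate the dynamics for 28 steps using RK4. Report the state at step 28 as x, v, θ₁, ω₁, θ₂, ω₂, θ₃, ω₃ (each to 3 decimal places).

Answer: x=0.851, v=2.177, θ₁=-1.539, ω₁=-4.680, θ₂=-0.558, ω₂=-2.822, θ₃=0.862, ω₃=-1.686

Derivation:
apply F[0]=+10.000 → step 1: x=-0.000, v=0.053, θ₁=-0.144, ω₁=-0.075, θ₂=-0.121, ω₂=-0.070, θ₃=0.148, ω₃=0.193
apply F[1]=+10.000 → step 2: x=0.002, v=0.191, θ₁=-0.147, ω₁=-0.259, θ₂=-0.124, ω₂=-0.180, θ₃=0.155, ω₃=0.489
apply F[2]=+10.000 → step 3: x=0.007, v=0.330, θ₁=-0.154, ω₁=-0.444, θ₂=-0.129, ω₂=-0.288, θ₃=0.167, ω₃=0.788
apply F[3]=+10.000 → step 4: x=0.015, v=0.468, θ₁=-0.165, ω₁=-0.631, θ₂=-0.135, ω₂=-0.393, θ₃=0.186, ω₃=1.086
apply F[4]=+10.000 → step 5: x=0.026, v=0.607, θ₁=-0.179, ω₁=-0.821, θ₂=-0.144, ω₂=-0.492, θ₃=0.211, ω₃=1.378
apply F[5]=+10.000 → step 6: x=0.040, v=0.746, θ₁=-0.198, ω₁=-1.014, θ₂=-0.155, ω₂=-0.579, θ₃=0.241, ω₃=1.659
apply F[6]=+10.000 → step 7: x=0.056, v=0.883, θ₁=-0.220, ω₁=-1.210, θ₂=-0.167, ω₂=-0.651, θ₃=0.277, ω₃=1.919
apply F[7]=+10.000 → step 8: x=0.075, v=1.019, θ₁=-0.246, ω₁=-1.408, θ₂=-0.181, ω₂=-0.702, θ₃=0.318, ω₃=2.148
apply F[8]=+10.000 → step 9: x=0.097, v=1.154, θ₁=-0.276, ω₁=-1.609, θ₂=-0.195, ω₂=-0.730, θ₃=0.363, ω₃=2.337
apply F[9]=+10.000 → step 10: x=0.121, v=1.285, θ₁=-0.310, ω₁=-1.811, θ₂=-0.210, ω₂=-0.733, θ₃=0.411, ω₃=2.481
apply F[10]=+10.000 → step 11: x=0.148, v=1.413, θ₁=-0.349, ω₁=-2.013, θ₂=-0.224, ω₂=-0.714, θ₃=0.462, ω₃=2.576
apply F[11]=+10.000 → step 12: x=0.178, v=1.537, θ₁=-0.391, ω₁=-2.216, θ₂=-0.238, ω₂=-0.676, θ₃=0.514, ω₃=2.620
apply F[12]=+10.000 → step 13: x=0.209, v=1.655, θ₁=-0.437, ω₁=-2.416, θ₂=-0.251, ω₂=-0.625, θ₃=0.566, ω₃=2.614
apply F[13]=+10.000 → step 14: x=0.244, v=1.766, θ₁=-0.488, ω₁=-2.614, θ₂=-0.263, ω₂=-0.568, θ₃=0.618, ω₃=2.559
apply F[14]=+10.000 → step 15: x=0.280, v=1.870, θ₁=-0.542, ω₁=-2.807, θ₂=-0.274, ω₂=-0.514, θ₃=0.668, ω₃=2.457
apply F[15]=+10.000 → step 16: x=0.318, v=1.965, θ₁=-0.600, ω₁=-2.994, θ₂=-0.284, ω₂=-0.472, θ₃=0.716, ω₃=2.310
apply F[16]=+10.000 → step 17: x=0.359, v=2.049, θ₁=-0.661, ω₁=-3.174, θ₂=-0.293, ω₂=-0.450, θ₃=0.760, ω₃=2.123
apply F[17]=+10.000 → step 18: x=0.400, v=2.123, θ₁=-0.727, ω₁=-3.346, θ₂=-0.302, ω₂=-0.457, θ₃=0.801, ω₃=1.900
apply F[18]=+10.000 → step 19: x=0.443, v=2.185, θ₁=-0.795, ω₁=-3.510, θ₂=-0.312, ω₂=-0.499, θ₃=0.836, ω₃=1.646
apply F[19]=+10.000 → step 20: x=0.488, v=2.235, θ₁=-0.867, ω₁=-3.665, θ₂=-0.322, ω₂=-0.581, θ₃=0.866, ω₃=1.364
apply F[20]=+10.000 → step 21: x=0.533, v=2.272, θ₁=-0.942, ω₁=-3.812, θ₂=-0.335, ω₂=-0.706, θ₃=0.891, ω₃=1.060
apply F[21]=+10.000 → step 22: x=0.578, v=2.297, θ₁=-1.019, ω₁=-3.953, θ₂=-0.351, ω₂=-0.877, θ₃=0.909, ω₃=0.736
apply F[22]=+10.000 → step 23: x=0.625, v=2.309, θ₁=-1.100, ω₁=-4.087, θ₂=-0.370, ω₂=-1.094, θ₃=0.920, ω₃=0.394
apply F[23]=+10.000 → step 24: x=0.671, v=2.308, θ₁=-1.183, ω₁=-4.216, θ₂=-0.395, ω₂=-1.355, θ₃=0.924, ω₃=0.034
apply F[24]=+10.000 → step 25: x=0.717, v=2.294, θ₁=-1.268, ω₁=-4.340, θ₂=-0.425, ω₂=-1.661, θ₃=0.921, ω₃=-0.348
apply F[25]=+10.000 → step 26: x=0.762, v=2.268, θ₁=-1.356, ω₁=-4.459, θ₂=-0.462, ω₂=-2.009, θ₃=0.910, ω₃=-0.756
apply F[26]=+10.000 → step 27: x=0.807, v=2.229, θ₁=-1.447, ω₁=-4.572, θ₂=-0.506, ω₂=-2.397, θ₃=0.891, ω₃=-1.199
apply F[27]=+10.000 → step 28: x=0.851, v=2.177, θ₁=-1.539, ω₁=-4.680, θ₂=-0.558, ω₂=-2.822, θ₃=0.862, ω₃=-1.686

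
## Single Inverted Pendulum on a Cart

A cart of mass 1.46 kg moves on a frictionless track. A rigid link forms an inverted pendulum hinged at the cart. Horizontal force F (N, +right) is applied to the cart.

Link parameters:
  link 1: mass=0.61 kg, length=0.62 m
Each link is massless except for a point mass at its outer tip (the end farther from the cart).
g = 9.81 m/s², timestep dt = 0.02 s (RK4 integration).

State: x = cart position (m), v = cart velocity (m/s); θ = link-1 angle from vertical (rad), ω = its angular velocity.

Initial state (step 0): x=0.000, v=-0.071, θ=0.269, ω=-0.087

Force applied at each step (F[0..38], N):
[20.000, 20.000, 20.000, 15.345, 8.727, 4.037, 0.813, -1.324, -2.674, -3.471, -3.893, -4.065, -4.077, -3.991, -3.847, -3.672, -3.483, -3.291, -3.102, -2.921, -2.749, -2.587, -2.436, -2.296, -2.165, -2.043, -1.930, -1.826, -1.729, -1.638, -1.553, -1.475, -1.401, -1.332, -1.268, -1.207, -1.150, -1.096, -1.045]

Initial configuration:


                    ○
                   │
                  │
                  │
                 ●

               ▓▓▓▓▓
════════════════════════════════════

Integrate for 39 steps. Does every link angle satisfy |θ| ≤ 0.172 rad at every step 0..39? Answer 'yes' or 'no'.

Answer: no

Derivation:
apply F[0]=+20.000 → step 1: x=0.001, v=0.175, θ=0.264, ω=-0.386
apply F[1]=+20.000 → step 2: x=0.007, v=0.422, θ=0.254, ω=-0.690
apply F[2]=+20.000 → step 3: x=0.018, v=0.672, θ=0.237, ω=-1.004
apply F[3]=+15.345 → step 4: x=0.033, v=0.861, θ=0.214, ω=-1.231
apply F[4]=+8.727 → step 5: x=0.052, v=0.965, θ=0.189, ω=-1.331
apply F[5]=+4.037 → step 6: x=0.071, v=1.007, θ=0.162, ω=-1.343
apply F[6]=+0.813 → step 7: x=0.091, v=1.008, θ=0.136, ω=-1.297
apply F[7]=-1.324 → step 8: x=0.111, v=0.981, θ=0.110, ω=-1.215
apply F[8]=-2.674 → step 9: x=0.130, v=0.937, θ=0.087, ω=-1.114
apply F[9]=-3.471 → step 10: x=0.149, v=0.884, θ=0.066, ω=-1.004
apply F[10]=-3.893 → step 11: x=0.166, v=0.826, θ=0.047, ω=-0.893
apply F[11]=-4.065 → step 12: x=0.182, v=0.767, θ=0.030, ω=-0.787
apply F[12]=-4.077 → step 13: x=0.196, v=0.710, θ=0.016, ω=-0.687
apply F[13]=-3.991 → step 14: x=0.210, v=0.654, θ=0.003, ω=-0.594
apply F[14]=-3.847 → step 15: x=0.223, v=0.602, θ=-0.008, ω=-0.511
apply F[15]=-3.672 → step 16: x=0.234, v=0.553, θ=-0.018, ω=-0.436
apply F[16]=-3.483 → step 17: x=0.245, v=0.507, θ=-0.026, ω=-0.368
apply F[17]=-3.291 → step 18: x=0.255, v=0.464, θ=-0.033, ω=-0.309
apply F[18]=-3.102 → step 19: x=0.263, v=0.425, θ=-0.038, ω=-0.256
apply F[19]=-2.921 → step 20: x=0.272, v=0.388, θ=-0.043, ω=-0.210
apply F[20]=-2.749 → step 21: x=0.279, v=0.354, θ=-0.047, ω=-0.170
apply F[21]=-2.587 → step 22: x=0.286, v=0.322, θ=-0.050, ω=-0.134
apply F[22]=-2.436 → step 23: x=0.292, v=0.293, θ=-0.052, ω=-0.103
apply F[23]=-2.296 → step 24: x=0.297, v=0.266, θ=-0.054, ω=-0.076
apply F[24]=-2.165 → step 25: x=0.303, v=0.241, θ=-0.055, ω=-0.053
apply F[25]=-2.043 → step 26: x=0.307, v=0.218, θ=-0.056, ω=-0.033
apply F[26]=-1.930 → step 27: x=0.311, v=0.196, θ=-0.057, ω=-0.016
apply F[27]=-1.826 → step 28: x=0.315, v=0.175, θ=-0.057, ω=-0.001
apply F[28]=-1.729 → step 29: x=0.318, v=0.156, θ=-0.057, ω=0.012
apply F[29]=-1.638 → step 30: x=0.321, v=0.139, θ=-0.056, ω=0.023
apply F[30]=-1.553 → step 31: x=0.324, v=0.122, θ=-0.056, ω=0.032
apply F[31]=-1.475 → step 32: x=0.326, v=0.106, θ=-0.055, ω=0.040
apply F[32]=-1.401 → step 33: x=0.328, v=0.092, θ=-0.054, ω=0.046
apply F[33]=-1.332 → step 34: x=0.330, v=0.078, θ=-0.053, ω=0.051
apply F[34]=-1.268 → step 35: x=0.331, v=0.065, θ=-0.052, ω=0.056
apply F[35]=-1.207 → step 36: x=0.332, v=0.052, θ=-0.051, ω=0.059
apply F[36]=-1.150 → step 37: x=0.333, v=0.041, θ=-0.050, ω=0.062
apply F[37]=-1.096 → step 38: x=0.334, v=0.030, θ=-0.048, ω=0.064
apply F[38]=-1.045 → step 39: x=0.335, v=0.019, θ=-0.047, ω=0.066
Max |angle| over trajectory = 0.269 rad; bound = 0.172 → exceeded.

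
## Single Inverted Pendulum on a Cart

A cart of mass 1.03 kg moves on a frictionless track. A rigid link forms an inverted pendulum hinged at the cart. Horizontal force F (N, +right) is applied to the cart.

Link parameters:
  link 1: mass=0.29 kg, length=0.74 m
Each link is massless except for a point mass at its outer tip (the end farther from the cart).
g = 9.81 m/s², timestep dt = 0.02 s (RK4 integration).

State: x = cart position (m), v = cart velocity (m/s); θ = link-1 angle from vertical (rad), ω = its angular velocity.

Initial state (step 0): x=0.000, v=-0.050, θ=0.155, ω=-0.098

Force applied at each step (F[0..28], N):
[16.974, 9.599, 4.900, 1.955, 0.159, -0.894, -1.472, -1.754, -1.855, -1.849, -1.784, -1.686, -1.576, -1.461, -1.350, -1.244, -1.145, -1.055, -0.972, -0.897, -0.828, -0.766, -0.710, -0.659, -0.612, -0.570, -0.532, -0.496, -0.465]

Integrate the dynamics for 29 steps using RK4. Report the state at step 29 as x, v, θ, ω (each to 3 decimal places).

apply F[0]=+16.974 → step 1: x=0.002, v=0.269, θ=0.149, ω=-0.484
apply F[1]=+9.599 → step 2: x=0.009, v=0.447, θ=0.138, ω=-0.684
apply F[2]=+4.900 → step 3: x=0.019, v=0.535, θ=0.123, ω=-0.767
apply F[3]=+1.955 → step 4: x=0.030, v=0.567, θ=0.108, ω=-0.779
apply F[4]=+0.159 → step 5: x=0.041, v=0.565, θ=0.092, ω=-0.750
apply F[5]=-0.894 → step 6: x=0.053, v=0.543, θ=0.078, ω=-0.698
apply F[6]=-1.472 → step 7: x=0.063, v=0.510, θ=0.064, ω=-0.636
apply F[7]=-1.754 → step 8: x=0.073, v=0.473, θ=0.052, ω=-0.570
apply F[8]=-1.855 → step 9: x=0.082, v=0.435, θ=0.042, ω=-0.506
apply F[9]=-1.849 → step 10: x=0.090, v=0.397, θ=0.032, ω=-0.445
apply F[10]=-1.784 → step 11: x=0.098, v=0.361, θ=0.024, ω=-0.389
apply F[11]=-1.686 → step 12: x=0.105, v=0.327, θ=0.017, ω=-0.338
apply F[12]=-1.576 → step 13: x=0.111, v=0.296, θ=0.010, ω=-0.292
apply F[13]=-1.461 → step 14: x=0.117, v=0.267, θ=0.005, ω=-0.251
apply F[14]=-1.350 → step 15: x=0.122, v=0.240, θ=0.000, ω=-0.215
apply F[15]=-1.244 → step 16: x=0.126, v=0.216, θ=-0.004, ω=-0.183
apply F[16]=-1.145 → step 17: x=0.130, v=0.194, θ=-0.007, ω=-0.154
apply F[17]=-1.055 → step 18: x=0.134, v=0.174, θ=-0.010, ω=-0.130
apply F[18]=-0.972 → step 19: x=0.137, v=0.156, θ=-0.012, ω=-0.108
apply F[19]=-0.897 → step 20: x=0.140, v=0.140, θ=-0.014, ω=-0.089
apply F[20]=-0.828 → step 21: x=0.143, v=0.124, θ=-0.016, ω=-0.072
apply F[21]=-0.766 → step 22: x=0.145, v=0.110, θ=-0.017, ω=-0.058
apply F[22]=-0.710 → step 23: x=0.147, v=0.098, θ=-0.018, ω=-0.045
apply F[23]=-0.659 → step 24: x=0.149, v=0.086, θ=-0.019, ω=-0.034
apply F[24]=-0.612 → step 25: x=0.151, v=0.075, θ=-0.020, ω=-0.025
apply F[25]=-0.570 → step 26: x=0.152, v=0.065, θ=-0.020, ω=-0.017
apply F[26]=-0.532 → step 27: x=0.153, v=0.056, θ=-0.020, ω=-0.010
apply F[27]=-0.496 → step 28: x=0.154, v=0.047, θ=-0.020, ω=-0.003
apply F[28]=-0.465 → step 29: x=0.155, v=0.039, θ=-0.020, ω=0.002

Answer: x=0.155, v=0.039, θ=-0.020, ω=0.002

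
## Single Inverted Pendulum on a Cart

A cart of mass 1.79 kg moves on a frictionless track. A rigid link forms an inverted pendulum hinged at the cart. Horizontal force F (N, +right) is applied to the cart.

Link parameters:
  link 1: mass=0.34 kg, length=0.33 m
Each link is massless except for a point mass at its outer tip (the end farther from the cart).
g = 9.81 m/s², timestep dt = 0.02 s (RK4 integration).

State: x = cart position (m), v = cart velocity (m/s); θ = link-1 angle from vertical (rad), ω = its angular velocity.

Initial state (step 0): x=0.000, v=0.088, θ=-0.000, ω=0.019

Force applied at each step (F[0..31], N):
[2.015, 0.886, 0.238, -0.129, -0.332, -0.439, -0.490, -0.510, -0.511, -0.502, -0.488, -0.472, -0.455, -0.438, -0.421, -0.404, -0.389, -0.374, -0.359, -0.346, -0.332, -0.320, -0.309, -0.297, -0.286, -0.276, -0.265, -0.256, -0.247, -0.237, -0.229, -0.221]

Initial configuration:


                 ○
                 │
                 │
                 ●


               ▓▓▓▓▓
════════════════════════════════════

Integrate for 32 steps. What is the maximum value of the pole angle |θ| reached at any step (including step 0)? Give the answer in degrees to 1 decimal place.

apply F[0]=+2.015 → step 1: x=0.002, v=0.111, θ=-0.000, ω=-0.049
apply F[1]=+0.886 → step 2: x=0.004, v=0.120, θ=-0.002, ω=-0.080
apply F[2]=+0.238 → step 3: x=0.007, v=0.123, θ=-0.003, ω=-0.090
apply F[3]=-0.129 → step 4: x=0.009, v=0.122, θ=-0.005, ω=-0.088
apply F[4]=-0.332 → step 5: x=0.012, v=0.118, θ=-0.007, ω=-0.081
apply F[5]=-0.439 → step 6: x=0.014, v=0.114, θ=-0.008, ω=-0.072
apply F[6]=-0.490 → step 7: x=0.016, v=0.109, θ=-0.010, ω=-0.061
apply F[7]=-0.510 → step 8: x=0.018, v=0.103, θ=-0.011, ω=-0.051
apply F[8]=-0.511 → step 9: x=0.020, v=0.098, θ=-0.012, ω=-0.042
apply F[9]=-0.502 → step 10: x=0.022, v=0.093, θ=-0.012, ω=-0.034
apply F[10]=-0.488 → step 11: x=0.024, v=0.088, θ=-0.013, ω=-0.026
apply F[11]=-0.472 → step 12: x=0.026, v=0.083, θ=-0.013, ω=-0.019
apply F[12]=-0.455 → step 13: x=0.027, v=0.079, θ=-0.014, ω=-0.014
apply F[13]=-0.438 → step 14: x=0.029, v=0.074, θ=-0.014, ω=-0.009
apply F[14]=-0.421 → step 15: x=0.030, v=0.070, θ=-0.014, ω=-0.004
apply F[15]=-0.404 → step 16: x=0.032, v=0.066, θ=-0.014, ω=-0.001
apply F[16]=-0.389 → step 17: x=0.033, v=0.062, θ=-0.014, ω=0.002
apply F[17]=-0.374 → step 18: x=0.034, v=0.059, θ=-0.014, ω=0.005
apply F[18]=-0.359 → step 19: x=0.035, v=0.055, θ=-0.014, ω=0.007
apply F[19]=-0.346 → step 20: x=0.036, v=0.052, θ=-0.014, ω=0.009
apply F[20]=-0.332 → step 21: x=0.037, v=0.049, θ=-0.014, ω=0.011
apply F[21]=-0.320 → step 22: x=0.038, v=0.045, θ=-0.013, ω=0.012
apply F[22]=-0.309 → step 23: x=0.039, v=0.042, θ=-0.013, ω=0.013
apply F[23]=-0.297 → step 24: x=0.040, v=0.040, θ=-0.013, ω=0.014
apply F[24]=-0.286 → step 25: x=0.041, v=0.037, θ=-0.013, ω=0.014
apply F[25]=-0.276 → step 26: x=0.041, v=0.034, θ=-0.012, ω=0.015
apply F[26]=-0.265 → step 27: x=0.042, v=0.032, θ=-0.012, ω=0.015
apply F[27]=-0.256 → step 28: x=0.043, v=0.029, θ=-0.012, ω=0.016
apply F[28]=-0.247 → step 29: x=0.043, v=0.027, θ=-0.011, ω=0.016
apply F[29]=-0.237 → step 30: x=0.044, v=0.025, θ=-0.011, ω=0.016
apply F[30]=-0.229 → step 31: x=0.044, v=0.023, θ=-0.011, ω=0.016
apply F[31]=-0.221 → step 32: x=0.045, v=0.021, θ=-0.010, ω=0.016
Max |angle| over trajectory = 0.014 rad = 0.8°.

Answer: 0.8°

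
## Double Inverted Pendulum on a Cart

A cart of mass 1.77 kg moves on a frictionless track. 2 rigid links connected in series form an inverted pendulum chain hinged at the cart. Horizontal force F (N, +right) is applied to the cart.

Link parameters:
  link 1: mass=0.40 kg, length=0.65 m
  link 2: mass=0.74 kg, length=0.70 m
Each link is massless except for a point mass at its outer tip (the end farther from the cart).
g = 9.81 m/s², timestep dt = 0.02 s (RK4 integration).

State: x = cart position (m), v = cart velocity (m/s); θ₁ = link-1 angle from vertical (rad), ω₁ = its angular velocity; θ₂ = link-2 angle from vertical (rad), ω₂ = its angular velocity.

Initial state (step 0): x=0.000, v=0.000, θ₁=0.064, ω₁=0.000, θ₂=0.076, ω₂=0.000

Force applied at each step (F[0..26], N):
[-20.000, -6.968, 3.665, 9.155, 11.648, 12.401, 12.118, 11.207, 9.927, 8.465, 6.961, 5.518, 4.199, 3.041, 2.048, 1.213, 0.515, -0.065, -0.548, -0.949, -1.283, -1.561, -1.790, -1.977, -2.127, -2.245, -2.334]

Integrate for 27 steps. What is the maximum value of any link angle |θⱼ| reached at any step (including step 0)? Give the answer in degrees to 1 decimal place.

apply F[0]=-20.000 → step 1: x=-0.002, v=-0.234, θ₁=0.068, ω₁=0.373, θ₂=0.076, ω₂=0.008
apply F[1]=-6.968 → step 2: x=-0.008, v=-0.321, θ₁=0.077, ω₁=0.526, θ₂=0.076, ω₂=0.011
apply F[2]=+3.665 → step 3: x=-0.014, v=-0.290, θ₁=0.087, ω₁=0.506, θ₂=0.076, ω₂=0.007
apply F[3]=+9.155 → step 4: x=-0.019, v=-0.198, θ₁=0.096, ω₁=0.402, θ₂=0.077, ω₂=-0.006
apply F[4]=+11.648 → step 5: x=-0.022, v=-0.080, θ₁=0.103, ω₁=0.264, θ₂=0.076, ω₂=-0.025
apply F[5]=+12.401 → step 6: x=-0.022, v=0.046, θ₁=0.107, ω₁=0.120, θ₂=0.075, ω₂=-0.050
apply F[6]=+12.118 → step 7: x=-0.020, v=0.169, θ₁=0.108, ω₁=-0.016, θ₂=0.074, ω₂=-0.077
apply F[7]=+11.207 → step 8: x=-0.015, v=0.281, θ₁=0.106, ω₁=-0.136, θ₂=0.072, ω₂=-0.105
apply F[8]=+9.927 → step 9: x=-0.009, v=0.380, θ₁=0.102, ω₁=-0.236, θ₂=0.070, ω₂=-0.133
apply F[9]=+8.465 → step 10: x=-0.000, v=0.463, θ₁=0.097, ω₁=-0.314, θ₂=0.067, ω₂=-0.159
apply F[10]=+6.961 → step 11: x=0.010, v=0.529, θ₁=0.090, ω₁=-0.372, θ₂=0.064, ω₂=-0.181
apply F[11]=+5.518 → step 12: x=0.021, v=0.581, θ₁=0.082, ω₁=-0.411, θ₂=0.060, ω₂=-0.201
apply F[12]=+4.199 → step 13: x=0.033, v=0.618, θ₁=0.074, ω₁=-0.434, θ₂=0.056, ω₂=-0.217
apply F[13]=+3.041 → step 14: x=0.045, v=0.644, θ₁=0.065, ω₁=-0.444, θ₂=0.051, ω₂=-0.230
apply F[14]=+2.048 → step 15: x=0.058, v=0.660, θ₁=0.056, ω₁=-0.443, θ₂=0.046, ω₂=-0.239
apply F[15]=+1.213 → step 16: x=0.072, v=0.667, θ₁=0.047, ω₁=-0.435, θ₂=0.042, ω₂=-0.245
apply F[16]=+0.515 → step 17: x=0.085, v=0.667, θ₁=0.039, ω₁=-0.420, θ₂=0.037, ω₂=-0.248
apply F[17]=-0.065 → step 18: x=0.098, v=0.662, θ₁=0.031, ω₁=-0.402, θ₂=0.032, ω₂=-0.248
apply F[18]=-0.548 → step 19: x=0.111, v=0.653, θ₁=0.023, ω₁=-0.381, θ₂=0.027, ω₂=-0.246
apply F[19]=-0.949 → step 20: x=0.124, v=0.640, θ₁=0.015, ω₁=-0.358, θ₂=0.022, ω₂=-0.242
apply F[20]=-1.283 → step 21: x=0.137, v=0.624, θ₁=0.009, ω₁=-0.334, θ₂=0.017, ω₂=-0.236
apply F[21]=-1.561 → step 22: x=0.149, v=0.605, θ₁=0.002, ω₁=-0.309, θ₂=0.012, ω₂=-0.229
apply F[22]=-1.790 → step 23: x=0.161, v=0.585, θ₁=-0.004, ω₁=-0.285, θ₂=0.008, ω₂=-0.220
apply F[23]=-1.977 → step 24: x=0.173, v=0.564, θ₁=-0.009, ω₁=-0.260, θ₂=0.004, ω₂=-0.210
apply F[24]=-2.127 → step 25: x=0.184, v=0.541, θ₁=-0.014, ω₁=-0.237, θ₂=-0.000, ω₂=-0.199
apply F[25]=-2.245 → step 26: x=0.194, v=0.518, θ₁=-0.019, ω₁=-0.214, θ₂=-0.004, ω₂=-0.188
apply F[26]=-2.334 → step 27: x=0.204, v=0.494, θ₁=-0.023, ω₁=-0.192, θ₂=-0.008, ω₂=-0.176
Max |angle| over trajectory = 0.108 rad = 6.2°.

Answer: 6.2°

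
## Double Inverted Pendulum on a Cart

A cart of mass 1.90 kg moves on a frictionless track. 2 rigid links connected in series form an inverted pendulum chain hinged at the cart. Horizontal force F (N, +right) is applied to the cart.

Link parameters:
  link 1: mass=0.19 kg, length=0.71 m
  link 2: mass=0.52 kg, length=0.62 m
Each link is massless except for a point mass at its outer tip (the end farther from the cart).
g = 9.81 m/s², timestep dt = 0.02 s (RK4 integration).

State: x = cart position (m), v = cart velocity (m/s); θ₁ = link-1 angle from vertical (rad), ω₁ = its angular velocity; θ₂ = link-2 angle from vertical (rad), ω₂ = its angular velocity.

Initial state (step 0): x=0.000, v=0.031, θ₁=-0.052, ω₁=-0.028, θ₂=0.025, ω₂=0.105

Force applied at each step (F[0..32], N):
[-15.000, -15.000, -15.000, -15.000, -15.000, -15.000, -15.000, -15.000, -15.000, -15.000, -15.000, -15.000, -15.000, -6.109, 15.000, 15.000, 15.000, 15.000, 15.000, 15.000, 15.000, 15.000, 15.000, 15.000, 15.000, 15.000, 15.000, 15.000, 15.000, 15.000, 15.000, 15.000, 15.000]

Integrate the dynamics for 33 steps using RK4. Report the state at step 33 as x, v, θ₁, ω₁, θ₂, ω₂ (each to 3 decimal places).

apply F[0]=-15.000 → step 1: x=-0.001, v=-0.123, θ₁=-0.051, ω₁=0.114, θ₂=0.028, ω₂=0.199
apply F[1]=-15.000 → step 2: x=-0.005, v=-0.277, θ₁=-0.047, ω₁=0.257, θ₂=0.033, ω₂=0.295
apply F[2]=-15.000 → step 3: x=-0.012, v=-0.432, θ₁=-0.041, ω₁=0.401, θ₂=0.040, ω₂=0.391
apply F[3]=-15.000 → step 4: x=-0.022, v=-0.587, θ₁=-0.031, ω₁=0.550, θ₂=0.049, ω₂=0.484
apply F[4]=-15.000 → step 5: x=-0.036, v=-0.743, θ₁=-0.019, ω₁=0.706, θ₂=0.059, ω₂=0.574
apply F[5]=-15.000 → step 6: x=-0.052, v=-0.900, θ₁=-0.003, ω₁=0.871, θ₂=0.072, ω₂=0.658
apply F[6]=-15.000 → step 7: x=-0.072, v=-1.059, θ₁=0.016, ω₁=1.047, θ₂=0.085, ω₂=0.734
apply F[7]=-15.000 → step 8: x=-0.094, v=-1.218, θ₁=0.039, ω₁=1.238, θ₂=0.101, ω₂=0.800
apply F[8]=-15.000 → step 9: x=-0.120, v=-1.379, θ₁=0.066, ω₁=1.445, θ₂=0.117, ω₂=0.853
apply F[9]=-15.000 → step 10: x=-0.149, v=-1.541, θ₁=0.097, ω₁=1.671, θ₂=0.135, ω₂=0.891
apply F[10]=-15.000 → step 11: x=-0.182, v=-1.704, θ₁=0.133, ω₁=1.917, θ₂=0.153, ω₂=0.913
apply F[11]=-15.000 → step 12: x=-0.218, v=-1.868, θ₁=0.174, ω₁=2.183, θ₂=0.171, ω₂=0.919
apply F[12]=-15.000 → step 13: x=-0.257, v=-2.031, θ₁=0.220, ω₁=2.467, θ₂=0.190, ω₂=0.912
apply F[13]=-6.109 → step 14: x=-0.298, v=-2.102, θ₁=0.271, ω₁=2.644, θ₂=0.208, ω₂=0.892
apply F[14]=+15.000 → step 15: x=-0.339, v=-1.958, θ₁=0.323, ω₁=2.568, θ₂=0.225, ω₂=0.831
apply F[15]=+15.000 → step 16: x=-0.376, v=-1.817, θ₁=0.374, ω₁=2.533, θ₂=0.241, ω₂=0.741
apply F[16]=+15.000 → step 17: x=-0.411, v=-1.678, θ₁=0.425, ω₁=2.535, θ₂=0.254, ω₂=0.621
apply F[17]=+15.000 → step 18: x=-0.443, v=-1.541, θ₁=0.476, ω₁=2.572, θ₂=0.265, ω₂=0.475
apply F[18]=+15.000 → step 19: x=-0.473, v=-1.405, θ₁=0.528, ω₁=2.642, θ₂=0.273, ω₂=0.306
apply F[19]=+15.000 → step 20: x=-0.500, v=-1.269, θ₁=0.582, ω₁=2.739, θ₂=0.277, ω₂=0.120
apply F[20]=+15.000 → step 21: x=-0.524, v=-1.132, θ₁=0.638, ω₁=2.857, θ₂=0.278, ω₂=-0.074
apply F[21]=+15.000 → step 22: x=-0.545, v=-0.994, θ₁=0.696, ω₁=2.989, θ₂=0.274, ω₂=-0.268
apply F[22]=+15.000 → step 23: x=-0.563, v=-0.853, θ₁=0.757, ω₁=3.129, θ₂=0.267, ω₂=-0.452
apply F[23]=+15.000 → step 24: x=-0.579, v=-0.710, θ₁=0.821, ω₁=3.272, θ₂=0.257, ω₂=-0.617
apply F[24]=+15.000 → step 25: x=-0.592, v=-0.564, θ₁=0.888, ω₁=3.415, θ₂=0.243, ω₂=-0.756
apply F[25]=+15.000 → step 26: x=-0.602, v=-0.414, θ₁=0.958, ω₁=3.558, θ₂=0.226, ω₂=-0.866
apply F[26]=+15.000 → step 27: x=-0.608, v=-0.262, θ₁=1.030, ω₁=3.700, θ₂=0.208, ω₂=-0.942
apply F[27]=+15.000 → step 28: x=-0.612, v=-0.107, θ₁=1.106, ω₁=3.844, θ₂=0.189, ω₂=-0.983
apply F[28]=+15.000 → step 29: x=-0.613, v=0.051, θ₁=1.184, ω₁=3.995, θ₂=0.169, ω₂=-0.985
apply F[29]=+15.000 → step 30: x=-0.610, v=0.211, θ₁=1.266, ω₁=4.156, θ₂=0.150, ω₂=-0.947
apply F[30]=+15.000 → step 31: x=-0.604, v=0.375, θ₁=1.351, ω₁=4.333, θ₂=0.132, ω₂=-0.863
apply F[31]=+15.000 → step 32: x=-0.595, v=0.541, θ₁=1.439, ω₁=4.531, θ₂=0.116, ω₂=-0.728
apply F[32]=+15.000 → step 33: x=-0.582, v=0.711, θ₁=1.532, ω₁=4.756, θ₂=0.103, ω₂=-0.533

Answer: x=-0.582, v=0.711, θ₁=1.532, ω₁=4.756, θ₂=0.103, ω₂=-0.533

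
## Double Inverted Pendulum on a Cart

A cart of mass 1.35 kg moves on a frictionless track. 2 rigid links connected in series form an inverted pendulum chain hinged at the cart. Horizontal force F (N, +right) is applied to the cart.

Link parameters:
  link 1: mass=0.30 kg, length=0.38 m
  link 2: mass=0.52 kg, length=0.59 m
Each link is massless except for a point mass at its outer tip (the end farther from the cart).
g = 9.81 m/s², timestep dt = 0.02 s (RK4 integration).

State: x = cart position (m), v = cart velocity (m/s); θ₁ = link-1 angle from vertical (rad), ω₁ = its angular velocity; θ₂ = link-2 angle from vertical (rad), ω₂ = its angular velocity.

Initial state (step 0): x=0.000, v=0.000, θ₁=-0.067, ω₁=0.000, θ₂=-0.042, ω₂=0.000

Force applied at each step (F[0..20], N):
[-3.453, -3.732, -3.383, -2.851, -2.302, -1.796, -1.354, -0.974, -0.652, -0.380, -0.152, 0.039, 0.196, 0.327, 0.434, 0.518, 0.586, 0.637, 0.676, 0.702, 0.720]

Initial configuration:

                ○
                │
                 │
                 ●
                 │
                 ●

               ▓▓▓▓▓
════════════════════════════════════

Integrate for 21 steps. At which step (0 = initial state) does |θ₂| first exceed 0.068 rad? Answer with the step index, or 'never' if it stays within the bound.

apply F[0]=-3.453 → step 1: x=-0.000, v=-0.043, θ₁=-0.066, ω₁=0.056, θ₂=-0.042, ω₂=0.023
apply F[1]=-3.732 → step 2: x=-0.002, v=-0.090, θ₁=-0.065, ω₁=0.125, θ₂=-0.041, ω₂=0.045
apply F[2]=-3.383 → step 3: x=-0.004, v=-0.133, θ₁=-0.062, ω₁=0.183, θ₂=-0.040, ω₂=0.066
apply F[3]=-2.851 → step 4: x=-0.007, v=-0.168, θ₁=-0.057, ω₁=0.227, θ₂=-0.038, ω₂=0.084
apply F[4]=-2.302 → step 5: x=-0.011, v=-0.196, θ₁=-0.053, ω₁=0.255, θ₂=-0.037, ω₂=0.100
apply F[5]=-1.796 → step 6: x=-0.015, v=-0.216, θ₁=-0.047, ω₁=0.270, θ₂=-0.034, ω₂=0.114
apply F[6]=-1.354 → step 7: x=-0.019, v=-0.231, θ₁=-0.042, ω₁=0.276, θ₂=-0.032, ω₂=0.124
apply F[7]=-0.974 → step 8: x=-0.024, v=-0.241, θ₁=-0.037, ω₁=0.274, θ₂=-0.030, ω₂=0.132
apply F[8]=-0.652 → step 9: x=-0.029, v=-0.246, θ₁=-0.031, ω₁=0.266, θ₂=-0.027, ω₂=0.137
apply F[9]=-0.380 → step 10: x=-0.034, v=-0.249, θ₁=-0.026, ω₁=0.254, θ₂=-0.024, ω₂=0.140
apply F[10]=-0.152 → step 11: x=-0.039, v=-0.248, θ₁=-0.021, ω₁=0.240, θ₂=-0.021, ω₂=0.140
apply F[11]=+0.039 → step 12: x=-0.044, v=-0.245, θ₁=-0.016, ω₁=0.224, θ₂=-0.018, ω₂=0.139
apply F[12]=+0.196 → step 13: x=-0.049, v=-0.241, θ₁=-0.012, ω₁=0.208, θ₂=-0.016, ω₂=0.136
apply F[13]=+0.327 → step 14: x=-0.053, v=-0.235, θ₁=-0.008, ω₁=0.190, θ₂=-0.013, ω₂=0.133
apply F[14]=+0.434 → step 15: x=-0.058, v=-0.228, θ₁=-0.004, ω₁=0.173, θ₂=-0.010, ω₂=0.128
apply F[15]=+0.518 → step 16: x=-0.062, v=-0.220, θ₁=-0.001, ω₁=0.156, θ₂=-0.008, ω₂=0.122
apply F[16]=+0.586 → step 17: x=-0.067, v=-0.211, θ₁=0.002, ω₁=0.140, θ₂=-0.006, ω₂=0.115
apply F[17]=+0.637 → step 18: x=-0.071, v=-0.202, θ₁=0.004, ω₁=0.125, θ₂=-0.003, ω₂=0.109
apply F[18]=+0.676 → step 19: x=-0.075, v=-0.192, θ₁=0.007, ω₁=0.110, θ₂=-0.001, ω₂=0.101
apply F[19]=+0.702 → step 20: x=-0.079, v=-0.183, θ₁=0.009, ω₁=0.096, θ₂=0.001, ω₂=0.094
apply F[20]=+0.720 → step 21: x=-0.082, v=-0.174, θ₁=0.011, ω₁=0.084, θ₂=0.003, ω₂=0.087
max |θ₂| = 0.042 ≤ 0.068 over all 22 states.

Answer: never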